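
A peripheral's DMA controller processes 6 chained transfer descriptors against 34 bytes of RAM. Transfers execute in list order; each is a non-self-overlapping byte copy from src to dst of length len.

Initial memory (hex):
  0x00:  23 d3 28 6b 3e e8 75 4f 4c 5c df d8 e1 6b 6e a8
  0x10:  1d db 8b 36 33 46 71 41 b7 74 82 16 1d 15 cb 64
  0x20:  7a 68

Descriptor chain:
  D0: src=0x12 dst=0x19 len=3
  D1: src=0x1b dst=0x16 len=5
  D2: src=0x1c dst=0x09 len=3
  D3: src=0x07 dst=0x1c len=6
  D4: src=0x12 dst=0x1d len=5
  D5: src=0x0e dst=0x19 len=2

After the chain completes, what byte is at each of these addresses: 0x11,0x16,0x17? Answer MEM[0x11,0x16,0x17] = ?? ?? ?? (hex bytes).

MEM[0x11,0x16,0x17] = db 33 1d

#0 dst[0x19+3] := {0x8b,0x36,0x33}
#1 dst[0x16+5] := {0x33,0x1d,0x15,0xcb,0x64}
#2 dst[0x09+3] := {0x1d,0x15,0xcb}
#3 dst[0x1c+6] := {0x4f,0x4c,0x1d,0x15,0xcb,0xe1}
#4 dst[0x1d+5] := {0x8b,0x36,0x33,0x46,0x33}
#5 dst[0x19+2] := {0x6e,0xa8}
query mem[0x11]=0xdb, mem[0x16]=0x33, mem[0x17]=0x1d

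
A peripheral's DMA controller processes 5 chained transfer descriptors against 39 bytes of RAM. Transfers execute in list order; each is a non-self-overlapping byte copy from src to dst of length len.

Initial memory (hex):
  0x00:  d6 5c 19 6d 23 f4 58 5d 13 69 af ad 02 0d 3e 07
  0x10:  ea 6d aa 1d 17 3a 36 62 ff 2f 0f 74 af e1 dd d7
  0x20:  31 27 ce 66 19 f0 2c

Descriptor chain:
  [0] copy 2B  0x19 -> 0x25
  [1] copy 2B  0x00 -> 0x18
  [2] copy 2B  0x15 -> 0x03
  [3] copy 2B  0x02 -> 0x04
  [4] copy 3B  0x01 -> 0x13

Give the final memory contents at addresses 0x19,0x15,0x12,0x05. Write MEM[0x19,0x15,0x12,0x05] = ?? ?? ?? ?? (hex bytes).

  after D0: wrote 2B at 0x25 = 2f0f
  after D1: wrote 2B at 0x18 = d65c
  after D2: wrote 2B at 0x03 = 3a36
  after D3: wrote 2B at 0x04 = 193a
  after D4: wrote 3B at 0x13 = 5c193a
query mem[0x19]=0x5c, mem[0x15]=0x3a, mem[0x12]=0xaa, mem[0x05]=0x3a

MEM[0x19,0x15,0x12,0x05] = 5c 3a aa 3a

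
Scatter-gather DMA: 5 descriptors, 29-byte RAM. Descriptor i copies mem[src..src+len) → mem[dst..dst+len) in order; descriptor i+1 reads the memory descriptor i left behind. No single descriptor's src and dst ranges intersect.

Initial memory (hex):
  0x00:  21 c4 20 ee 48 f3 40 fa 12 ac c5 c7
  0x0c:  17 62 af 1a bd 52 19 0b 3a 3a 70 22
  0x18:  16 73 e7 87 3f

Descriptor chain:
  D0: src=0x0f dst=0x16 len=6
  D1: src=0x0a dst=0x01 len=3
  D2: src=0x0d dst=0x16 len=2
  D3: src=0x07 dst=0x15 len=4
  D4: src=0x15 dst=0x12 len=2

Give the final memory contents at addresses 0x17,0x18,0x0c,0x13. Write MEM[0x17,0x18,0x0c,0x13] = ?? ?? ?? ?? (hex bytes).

  after D0: wrote 6B at 0x16 = 1abd52190b3a
  after D1: wrote 3B at 0x01 = c5c717
  after D2: wrote 2B at 0x16 = 62af
  after D3: wrote 4B at 0x15 = fa12acc5
  after D4: wrote 2B at 0x12 = fa12
query mem[0x17]=0xac, mem[0x18]=0xc5, mem[0x0c]=0x17, mem[0x13]=0x12

MEM[0x17,0x18,0x0c,0x13] = ac c5 17 12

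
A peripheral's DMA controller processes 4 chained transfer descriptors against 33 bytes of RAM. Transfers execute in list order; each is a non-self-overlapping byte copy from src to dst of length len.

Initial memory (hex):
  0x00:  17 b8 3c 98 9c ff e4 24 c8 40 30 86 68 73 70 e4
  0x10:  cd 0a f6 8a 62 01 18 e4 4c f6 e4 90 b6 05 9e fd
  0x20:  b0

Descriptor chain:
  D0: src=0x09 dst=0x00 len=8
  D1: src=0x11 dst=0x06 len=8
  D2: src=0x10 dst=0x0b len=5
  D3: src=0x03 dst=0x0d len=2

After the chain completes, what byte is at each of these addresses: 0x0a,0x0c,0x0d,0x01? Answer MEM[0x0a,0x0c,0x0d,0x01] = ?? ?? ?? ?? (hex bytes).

  after D0: wrote 8B at 0x00 = 403086687370e4cd
  after D1: wrote 8B at 0x06 = 0af68a620118e44c
  after D2: wrote 5B at 0x0b = cd0af68a62
  after D3: wrote 2B at 0x0d = 6873
query mem[0x0a]=0x01, mem[0x0c]=0x0a, mem[0x0d]=0x68, mem[0x01]=0x30

MEM[0x0a,0x0c,0x0d,0x01] = 01 0a 68 30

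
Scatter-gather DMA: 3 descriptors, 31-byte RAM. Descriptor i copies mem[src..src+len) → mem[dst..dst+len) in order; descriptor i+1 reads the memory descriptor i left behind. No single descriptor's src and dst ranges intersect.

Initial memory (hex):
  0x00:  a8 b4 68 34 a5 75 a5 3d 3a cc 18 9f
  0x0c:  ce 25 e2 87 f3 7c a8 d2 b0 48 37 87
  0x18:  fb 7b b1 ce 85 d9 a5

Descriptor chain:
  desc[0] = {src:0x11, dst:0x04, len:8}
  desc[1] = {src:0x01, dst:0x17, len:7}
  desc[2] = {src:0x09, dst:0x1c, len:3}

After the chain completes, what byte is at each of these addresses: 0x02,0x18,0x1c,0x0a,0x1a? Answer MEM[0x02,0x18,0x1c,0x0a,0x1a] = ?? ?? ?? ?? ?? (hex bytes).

[0] 0x11->0x04 len=8 : 7c a8 d2 b0 48 37 87 fb
[1] 0x01->0x17 len=7 : b4 68 34 7c a8 d2 b0
[2] 0x09->0x1c len=3 : 37 87 fb
query mem[0x02]=0x68, mem[0x18]=0x68, mem[0x1c]=0x37, mem[0x0a]=0x87, mem[0x1a]=0x7c

MEM[0x02,0x18,0x1c,0x0a,0x1a] = 68 68 37 87 7c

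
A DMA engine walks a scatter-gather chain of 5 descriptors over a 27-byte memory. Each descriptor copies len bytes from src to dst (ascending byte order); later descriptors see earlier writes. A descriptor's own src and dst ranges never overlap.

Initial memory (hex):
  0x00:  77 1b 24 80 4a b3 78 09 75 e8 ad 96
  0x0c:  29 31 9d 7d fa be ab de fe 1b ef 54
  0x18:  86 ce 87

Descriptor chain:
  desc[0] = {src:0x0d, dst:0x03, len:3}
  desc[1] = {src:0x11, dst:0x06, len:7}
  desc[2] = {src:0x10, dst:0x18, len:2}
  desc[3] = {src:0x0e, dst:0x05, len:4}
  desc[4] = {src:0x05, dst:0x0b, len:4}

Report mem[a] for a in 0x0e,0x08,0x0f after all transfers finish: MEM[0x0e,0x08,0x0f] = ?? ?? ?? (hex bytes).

MEM[0x0e,0x08,0x0f] = be be 7d

#0 dst[0x03+3] := {0x31,0x9d,0x7d}
#1 dst[0x06+7] := {0xbe,0xab,0xde,0xfe,0x1b,0xef,0x54}
#2 dst[0x18+2] := {0xfa,0xbe}
#3 dst[0x05+4] := {0x9d,0x7d,0xfa,0xbe}
#4 dst[0x0b+4] := {0x9d,0x7d,0xfa,0xbe}
query mem[0x0e]=0xbe, mem[0x08]=0xbe, mem[0x0f]=0x7d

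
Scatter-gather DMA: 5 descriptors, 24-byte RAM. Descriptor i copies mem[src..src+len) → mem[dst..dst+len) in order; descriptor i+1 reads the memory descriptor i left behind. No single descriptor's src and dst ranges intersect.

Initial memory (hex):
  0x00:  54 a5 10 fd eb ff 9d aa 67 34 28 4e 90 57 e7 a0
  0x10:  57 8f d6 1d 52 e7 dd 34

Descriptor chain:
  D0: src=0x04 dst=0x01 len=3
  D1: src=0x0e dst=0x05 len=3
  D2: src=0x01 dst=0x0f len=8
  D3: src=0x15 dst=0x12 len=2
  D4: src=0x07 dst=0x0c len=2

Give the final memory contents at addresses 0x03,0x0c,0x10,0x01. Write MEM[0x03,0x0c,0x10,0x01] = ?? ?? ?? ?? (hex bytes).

  after D0: wrote 3B at 0x01 = ebff9d
  after D1: wrote 3B at 0x05 = e7a057
  after D2: wrote 8B at 0x0f = ebff9debe7a05767
  after D3: wrote 2B at 0x12 = 5767
  after D4: wrote 2B at 0x0c = 5767
query mem[0x03]=0x9d, mem[0x0c]=0x57, mem[0x10]=0xff, mem[0x01]=0xeb

MEM[0x03,0x0c,0x10,0x01] = 9d 57 ff eb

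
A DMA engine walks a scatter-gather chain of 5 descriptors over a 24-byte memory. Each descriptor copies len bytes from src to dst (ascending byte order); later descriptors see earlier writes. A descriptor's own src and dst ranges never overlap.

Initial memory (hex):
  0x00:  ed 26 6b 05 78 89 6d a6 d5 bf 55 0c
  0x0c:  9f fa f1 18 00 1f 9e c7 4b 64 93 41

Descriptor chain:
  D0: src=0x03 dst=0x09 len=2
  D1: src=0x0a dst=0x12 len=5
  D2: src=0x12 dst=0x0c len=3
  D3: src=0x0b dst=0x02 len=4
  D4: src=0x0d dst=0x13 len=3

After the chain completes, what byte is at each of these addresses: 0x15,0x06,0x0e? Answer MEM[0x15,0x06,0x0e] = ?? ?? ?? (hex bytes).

MEM[0x15,0x06,0x0e] = 18 6d 9f

#0 dst[0x09+2] := {0x05,0x78}
#1 dst[0x12+5] := {0x78,0x0c,0x9f,0xfa,0xf1}
#2 dst[0x0c+3] := {0x78,0x0c,0x9f}
#3 dst[0x02+4] := {0x0c,0x78,0x0c,0x9f}
#4 dst[0x13+3] := {0x0c,0x9f,0x18}
query mem[0x15]=0x18, mem[0x06]=0x6d, mem[0x0e]=0x9f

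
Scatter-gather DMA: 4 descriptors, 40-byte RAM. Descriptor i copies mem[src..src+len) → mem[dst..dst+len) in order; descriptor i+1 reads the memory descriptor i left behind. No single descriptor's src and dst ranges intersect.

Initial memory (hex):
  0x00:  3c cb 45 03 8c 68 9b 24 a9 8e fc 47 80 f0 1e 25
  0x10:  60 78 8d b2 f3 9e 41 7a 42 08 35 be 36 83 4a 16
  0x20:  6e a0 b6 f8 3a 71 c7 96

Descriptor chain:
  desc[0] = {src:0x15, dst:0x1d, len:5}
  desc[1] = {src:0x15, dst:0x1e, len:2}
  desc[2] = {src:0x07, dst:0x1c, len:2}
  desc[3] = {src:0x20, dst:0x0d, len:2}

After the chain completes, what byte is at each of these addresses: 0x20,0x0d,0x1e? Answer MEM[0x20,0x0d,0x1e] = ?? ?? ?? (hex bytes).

MEM[0x20,0x0d,0x1e] = 42 42 9e

D0: mem[0x1d..0x21] <- [9e 41 7a 42 08]
D1: mem[0x1e..0x1f] <- [9e 41]
D2: mem[0x1c..0x1d] <- [24 a9]
D3: mem[0x0d..0x0e] <- [42 08]
query mem[0x20]=0x42, mem[0x0d]=0x42, mem[0x1e]=0x9e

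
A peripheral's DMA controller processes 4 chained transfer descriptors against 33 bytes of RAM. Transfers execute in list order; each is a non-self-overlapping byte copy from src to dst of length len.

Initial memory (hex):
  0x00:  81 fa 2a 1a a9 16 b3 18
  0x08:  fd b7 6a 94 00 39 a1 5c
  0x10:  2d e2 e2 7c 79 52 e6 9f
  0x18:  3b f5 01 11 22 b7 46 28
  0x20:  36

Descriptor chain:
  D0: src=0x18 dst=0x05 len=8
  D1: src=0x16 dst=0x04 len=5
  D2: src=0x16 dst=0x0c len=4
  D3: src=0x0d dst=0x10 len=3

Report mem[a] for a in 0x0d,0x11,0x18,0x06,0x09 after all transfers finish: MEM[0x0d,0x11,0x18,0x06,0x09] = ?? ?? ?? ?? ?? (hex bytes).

MEM[0x0d,0x11,0x18,0x06,0x09] = 9f 3b 3b 3b 22

  after D0: wrote 8B at 0x05 = 3bf5011122b74628
  after D1: wrote 5B at 0x04 = e69f3bf501
  after D2: wrote 4B at 0x0c = e69f3bf5
  after D3: wrote 3B at 0x10 = 9f3bf5
query mem[0x0d]=0x9f, mem[0x11]=0x3b, mem[0x18]=0x3b, mem[0x06]=0x3b, mem[0x09]=0x22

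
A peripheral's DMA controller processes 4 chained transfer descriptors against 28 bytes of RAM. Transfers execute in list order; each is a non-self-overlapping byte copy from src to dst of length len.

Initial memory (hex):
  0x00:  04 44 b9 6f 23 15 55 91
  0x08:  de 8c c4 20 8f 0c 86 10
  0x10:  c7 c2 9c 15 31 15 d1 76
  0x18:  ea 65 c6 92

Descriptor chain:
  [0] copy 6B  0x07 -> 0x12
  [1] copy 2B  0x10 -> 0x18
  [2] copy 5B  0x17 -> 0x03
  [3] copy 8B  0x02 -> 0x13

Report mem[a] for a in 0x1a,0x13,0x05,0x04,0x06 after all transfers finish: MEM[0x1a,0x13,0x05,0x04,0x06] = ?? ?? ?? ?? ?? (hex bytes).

MEM[0x1a,0x13,0x05,0x04,0x06] = 8c b9 c2 c7 c6

[0] 0x07->0x12 len=6 : 91 de 8c c4 20 8f
[1] 0x10->0x18 len=2 : c7 c2
[2] 0x17->0x03 len=5 : 8f c7 c2 c6 92
[3] 0x02->0x13 len=8 : b9 8f c7 c2 c6 92 de 8c
query mem[0x1a]=0x8c, mem[0x13]=0xb9, mem[0x05]=0xc2, mem[0x04]=0xc7, mem[0x06]=0xc6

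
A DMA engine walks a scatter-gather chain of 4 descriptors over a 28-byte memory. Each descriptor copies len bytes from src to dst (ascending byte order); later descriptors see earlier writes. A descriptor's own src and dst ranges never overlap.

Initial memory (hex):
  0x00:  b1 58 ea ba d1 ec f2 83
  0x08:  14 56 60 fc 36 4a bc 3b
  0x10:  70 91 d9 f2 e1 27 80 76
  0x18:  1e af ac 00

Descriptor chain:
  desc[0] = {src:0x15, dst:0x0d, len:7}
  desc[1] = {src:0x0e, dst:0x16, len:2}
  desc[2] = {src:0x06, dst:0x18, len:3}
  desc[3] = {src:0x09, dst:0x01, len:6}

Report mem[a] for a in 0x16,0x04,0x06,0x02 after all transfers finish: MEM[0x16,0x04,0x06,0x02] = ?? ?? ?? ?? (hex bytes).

[0] 0x15->0x0d len=7 : 27 80 76 1e af ac 00
[1] 0x0e->0x16 len=2 : 80 76
[2] 0x06->0x18 len=3 : f2 83 14
[3] 0x09->0x01 len=6 : 56 60 fc 36 27 80
query mem[0x16]=0x80, mem[0x04]=0x36, mem[0x06]=0x80, mem[0x02]=0x60

MEM[0x16,0x04,0x06,0x02] = 80 36 80 60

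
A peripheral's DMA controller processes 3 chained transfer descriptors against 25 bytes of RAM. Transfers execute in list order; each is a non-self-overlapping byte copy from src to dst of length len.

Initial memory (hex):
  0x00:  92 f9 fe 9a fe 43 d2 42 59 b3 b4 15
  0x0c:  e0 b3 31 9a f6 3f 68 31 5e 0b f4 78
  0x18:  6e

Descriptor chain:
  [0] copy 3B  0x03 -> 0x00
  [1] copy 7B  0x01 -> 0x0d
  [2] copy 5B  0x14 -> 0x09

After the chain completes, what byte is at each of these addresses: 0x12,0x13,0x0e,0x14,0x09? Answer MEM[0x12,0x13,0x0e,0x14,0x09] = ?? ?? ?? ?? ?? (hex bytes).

  after D0: wrote 3B at 0x00 = 9afe43
  after D1: wrote 7B at 0x0d = fe439afe43d242
  after D2: wrote 5B at 0x09 = 5e0bf4786e
query mem[0x12]=0xd2, mem[0x13]=0x42, mem[0x0e]=0x43, mem[0x14]=0x5e, mem[0x09]=0x5e

MEM[0x12,0x13,0x0e,0x14,0x09] = d2 42 43 5e 5e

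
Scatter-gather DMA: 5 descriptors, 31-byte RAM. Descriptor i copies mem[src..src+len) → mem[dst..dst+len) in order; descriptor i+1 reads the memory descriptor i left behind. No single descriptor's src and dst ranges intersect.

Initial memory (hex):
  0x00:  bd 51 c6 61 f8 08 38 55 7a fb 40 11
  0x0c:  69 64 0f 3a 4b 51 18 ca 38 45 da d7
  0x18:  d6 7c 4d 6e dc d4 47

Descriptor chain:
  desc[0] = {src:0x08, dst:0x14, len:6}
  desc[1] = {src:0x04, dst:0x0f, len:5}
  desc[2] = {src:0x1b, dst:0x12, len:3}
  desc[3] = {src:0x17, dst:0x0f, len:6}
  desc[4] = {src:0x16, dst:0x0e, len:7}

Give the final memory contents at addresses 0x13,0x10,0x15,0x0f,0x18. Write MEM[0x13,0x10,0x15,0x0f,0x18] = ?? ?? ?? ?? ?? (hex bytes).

MEM[0x13,0x10,0x15,0x0f,0x18] = 6e 69 fb 11 69

  after D0: wrote 6B at 0x14 = 7afb40116964
  after D1: wrote 5B at 0x0f = f80838557a
  after D2: wrote 3B at 0x12 = 6edcd4
  after D3: wrote 6B at 0x0f = 1169644d6edc
  after D4: wrote 7B at 0x0e = 401169644d6edc
query mem[0x13]=0x6e, mem[0x10]=0x69, mem[0x15]=0xfb, mem[0x0f]=0x11, mem[0x18]=0x69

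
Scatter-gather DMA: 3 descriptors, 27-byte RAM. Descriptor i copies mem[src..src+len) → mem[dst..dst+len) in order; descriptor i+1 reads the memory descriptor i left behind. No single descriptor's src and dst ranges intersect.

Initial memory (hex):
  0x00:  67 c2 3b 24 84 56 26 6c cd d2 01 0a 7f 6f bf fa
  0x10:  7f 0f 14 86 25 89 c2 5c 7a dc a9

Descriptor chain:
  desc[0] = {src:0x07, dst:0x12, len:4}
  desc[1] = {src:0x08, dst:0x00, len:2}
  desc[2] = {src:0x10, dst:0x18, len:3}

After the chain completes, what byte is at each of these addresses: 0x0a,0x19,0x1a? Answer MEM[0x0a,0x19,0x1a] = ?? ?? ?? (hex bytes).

MEM[0x0a,0x19,0x1a] = 01 0f 6c

D0: mem[0x12..0x15] <- [6c cd d2 01]
D1: mem[0x00..0x01] <- [cd d2]
D2: mem[0x18..0x1a] <- [7f 0f 6c]
query mem[0x0a]=0x01, mem[0x19]=0x0f, mem[0x1a]=0x6c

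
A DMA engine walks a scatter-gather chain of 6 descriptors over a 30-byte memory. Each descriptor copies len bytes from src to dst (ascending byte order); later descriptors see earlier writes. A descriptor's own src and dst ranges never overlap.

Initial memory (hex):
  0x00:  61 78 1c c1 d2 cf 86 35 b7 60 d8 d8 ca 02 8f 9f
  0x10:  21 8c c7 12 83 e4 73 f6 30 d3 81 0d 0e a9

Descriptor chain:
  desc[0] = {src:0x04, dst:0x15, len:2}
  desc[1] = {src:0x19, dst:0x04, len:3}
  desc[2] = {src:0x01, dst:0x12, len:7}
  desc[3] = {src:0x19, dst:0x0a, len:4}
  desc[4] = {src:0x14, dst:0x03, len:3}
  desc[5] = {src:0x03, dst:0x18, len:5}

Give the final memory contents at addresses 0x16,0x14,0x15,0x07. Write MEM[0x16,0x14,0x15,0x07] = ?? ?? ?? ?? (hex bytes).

[0] 0x04->0x15 len=2 : d2 cf
[1] 0x19->0x04 len=3 : d3 81 0d
[2] 0x01->0x12 len=7 : 78 1c c1 d3 81 0d 35
[3] 0x19->0x0a len=4 : d3 81 0d 0e
[4] 0x14->0x03 len=3 : c1 d3 81
[5] 0x03->0x18 len=5 : c1 d3 81 0d 35
query mem[0x16]=0x81, mem[0x14]=0xc1, mem[0x15]=0xd3, mem[0x07]=0x35

MEM[0x16,0x14,0x15,0x07] = 81 c1 d3 35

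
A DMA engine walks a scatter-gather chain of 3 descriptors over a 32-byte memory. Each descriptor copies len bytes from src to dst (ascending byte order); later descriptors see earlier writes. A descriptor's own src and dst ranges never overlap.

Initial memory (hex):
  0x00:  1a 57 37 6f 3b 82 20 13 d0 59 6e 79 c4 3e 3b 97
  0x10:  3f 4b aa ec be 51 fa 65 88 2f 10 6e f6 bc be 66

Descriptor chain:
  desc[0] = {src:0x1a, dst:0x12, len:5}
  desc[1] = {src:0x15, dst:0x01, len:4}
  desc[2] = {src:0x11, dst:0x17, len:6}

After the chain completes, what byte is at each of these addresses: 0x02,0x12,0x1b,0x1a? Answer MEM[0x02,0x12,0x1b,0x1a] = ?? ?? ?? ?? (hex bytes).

MEM[0x02,0x12,0x1b,0x1a] = be 10 bc f6

#0 dst[0x12+5] := {0x10,0x6e,0xf6,0xbc,0xbe}
#1 dst[0x01+4] := {0xbc,0xbe,0x65,0x88}
#2 dst[0x17+6] := {0x4b,0x10,0x6e,0xf6,0xbc,0xbe}
query mem[0x02]=0xbe, mem[0x12]=0x10, mem[0x1b]=0xbc, mem[0x1a]=0xf6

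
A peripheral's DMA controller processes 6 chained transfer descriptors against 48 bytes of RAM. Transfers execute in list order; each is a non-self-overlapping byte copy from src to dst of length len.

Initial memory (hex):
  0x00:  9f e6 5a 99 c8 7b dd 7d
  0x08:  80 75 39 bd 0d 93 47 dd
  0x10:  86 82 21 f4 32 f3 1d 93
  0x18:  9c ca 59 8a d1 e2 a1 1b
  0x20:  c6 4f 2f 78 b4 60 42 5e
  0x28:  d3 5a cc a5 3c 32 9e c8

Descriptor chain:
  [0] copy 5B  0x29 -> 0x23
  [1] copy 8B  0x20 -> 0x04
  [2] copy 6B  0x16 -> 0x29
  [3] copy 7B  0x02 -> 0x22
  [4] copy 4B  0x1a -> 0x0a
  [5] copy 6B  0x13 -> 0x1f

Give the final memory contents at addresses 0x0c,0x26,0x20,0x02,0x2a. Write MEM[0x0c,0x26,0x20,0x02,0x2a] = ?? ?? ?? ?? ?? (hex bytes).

  after D0: wrote 5B at 0x23 = 5acca53c32
  after D1: wrote 8B at 0x04 = c64f2f5acca53c32
  after D2: wrote 6B at 0x29 = 1d939cca598a
  after D3: wrote 7B at 0x22 = 5a99c64f2f5acc
  after D4: wrote 4B at 0x0a = 598ad1e2
  after D5: wrote 6B at 0x1f = f432f31d939c
query mem[0x0c]=0xd1, mem[0x26]=0x2f, mem[0x20]=0x32, mem[0x02]=0x5a, mem[0x2a]=0x93

MEM[0x0c,0x26,0x20,0x02,0x2a] = d1 2f 32 5a 93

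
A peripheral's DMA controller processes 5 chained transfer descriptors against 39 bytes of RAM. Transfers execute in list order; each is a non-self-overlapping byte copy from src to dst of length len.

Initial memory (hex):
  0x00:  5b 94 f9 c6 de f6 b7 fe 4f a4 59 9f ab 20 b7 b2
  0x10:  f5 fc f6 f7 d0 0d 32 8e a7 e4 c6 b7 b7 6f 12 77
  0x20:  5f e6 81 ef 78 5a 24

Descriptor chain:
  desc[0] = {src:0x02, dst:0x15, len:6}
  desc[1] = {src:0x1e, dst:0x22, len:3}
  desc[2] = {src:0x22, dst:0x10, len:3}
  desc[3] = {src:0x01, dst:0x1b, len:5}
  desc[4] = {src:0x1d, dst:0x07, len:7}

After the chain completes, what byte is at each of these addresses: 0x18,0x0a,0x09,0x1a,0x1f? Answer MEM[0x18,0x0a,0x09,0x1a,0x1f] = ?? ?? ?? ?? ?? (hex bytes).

MEM[0x18,0x0a,0x09,0x1a,0x1f] = f6 5f f6 fe f6

#0 dst[0x15+6] := {0xf9,0xc6,0xde,0xf6,0xb7,0xfe}
#1 dst[0x22+3] := {0x12,0x77,0x5f}
#2 dst[0x10+3] := {0x12,0x77,0x5f}
#3 dst[0x1b+5] := {0x94,0xf9,0xc6,0xde,0xf6}
#4 dst[0x07+7] := {0xc6,0xde,0xf6,0x5f,0xe6,0x12,0x77}
query mem[0x18]=0xf6, mem[0x0a]=0x5f, mem[0x09]=0xf6, mem[0x1a]=0xfe, mem[0x1f]=0xf6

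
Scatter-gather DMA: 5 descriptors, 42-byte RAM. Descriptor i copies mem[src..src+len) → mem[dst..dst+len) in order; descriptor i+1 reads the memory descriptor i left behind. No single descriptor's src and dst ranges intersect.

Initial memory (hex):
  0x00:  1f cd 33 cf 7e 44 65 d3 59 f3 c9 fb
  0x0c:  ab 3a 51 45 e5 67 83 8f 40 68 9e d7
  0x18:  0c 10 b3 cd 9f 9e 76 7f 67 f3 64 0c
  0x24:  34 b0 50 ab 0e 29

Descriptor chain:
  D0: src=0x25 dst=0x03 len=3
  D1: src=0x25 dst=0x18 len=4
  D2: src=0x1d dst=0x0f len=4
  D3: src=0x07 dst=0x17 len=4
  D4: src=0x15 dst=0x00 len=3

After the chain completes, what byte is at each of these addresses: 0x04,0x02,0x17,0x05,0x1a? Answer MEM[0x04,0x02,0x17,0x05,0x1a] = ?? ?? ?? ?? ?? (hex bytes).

MEM[0x04,0x02,0x17,0x05,0x1a] = 50 d3 d3 ab c9

#0 dst[0x03+3] := {0xb0,0x50,0xab}
#1 dst[0x18+4] := {0xb0,0x50,0xab,0x0e}
#2 dst[0x0f+4] := {0x9e,0x76,0x7f,0x67}
#3 dst[0x17+4] := {0xd3,0x59,0xf3,0xc9}
#4 dst[0x00+3] := {0x68,0x9e,0xd3}
query mem[0x04]=0x50, mem[0x02]=0xd3, mem[0x17]=0xd3, mem[0x05]=0xab, mem[0x1a]=0xc9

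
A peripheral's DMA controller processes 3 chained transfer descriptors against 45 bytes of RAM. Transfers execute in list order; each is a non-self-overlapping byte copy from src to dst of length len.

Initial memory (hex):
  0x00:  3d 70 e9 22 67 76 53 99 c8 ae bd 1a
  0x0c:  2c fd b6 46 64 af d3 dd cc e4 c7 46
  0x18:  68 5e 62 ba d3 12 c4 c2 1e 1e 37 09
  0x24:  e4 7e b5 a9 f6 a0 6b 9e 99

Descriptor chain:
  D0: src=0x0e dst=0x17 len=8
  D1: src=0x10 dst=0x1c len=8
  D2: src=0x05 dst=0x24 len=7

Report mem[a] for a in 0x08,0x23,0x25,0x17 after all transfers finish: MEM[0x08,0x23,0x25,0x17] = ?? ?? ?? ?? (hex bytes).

MEM[0x08,0x23,0x25,0x17] = c8 b6 53 b6

#0 dst[0x17+8] := {0xb6,0x46,0x64,0xaf,0xd3,0xdd,0xcc,0xe4}
#1 dst[0x1c+8] := {0x64,0xaf,0xd3,0xdd,0xcc,0xe4,0xc7,0xb6}
#2 dst[0x24+7] := {0x76,0x53,0x99,0xc8,0xae,0xbd,0x1a}
query mem[0x08]=0xc8, mem[0x23]=0xb6, mem[0x25]=0x53, mem[0x17]=0xb6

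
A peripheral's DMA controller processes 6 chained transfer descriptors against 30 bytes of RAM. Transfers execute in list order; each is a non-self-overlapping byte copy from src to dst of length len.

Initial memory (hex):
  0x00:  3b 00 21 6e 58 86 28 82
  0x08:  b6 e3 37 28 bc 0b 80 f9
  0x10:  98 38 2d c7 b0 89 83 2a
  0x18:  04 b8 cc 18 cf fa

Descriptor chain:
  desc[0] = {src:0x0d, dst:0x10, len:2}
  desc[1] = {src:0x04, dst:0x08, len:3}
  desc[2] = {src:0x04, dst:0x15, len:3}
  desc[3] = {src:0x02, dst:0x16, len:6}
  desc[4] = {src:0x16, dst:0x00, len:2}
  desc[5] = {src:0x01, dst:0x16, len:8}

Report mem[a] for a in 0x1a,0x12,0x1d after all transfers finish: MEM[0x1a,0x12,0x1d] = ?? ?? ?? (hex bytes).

MEM[0x1a,0x12,0x1d] = 86 2d 58

#0 dst[0x10+2] := {0x0b,0x80}
#1 dst[0x08+3] := {0x58,0x86,0x28}
#2 dst[0x15+3] := {0x58,0x86,0x28}
#3 dst[0x16+6] := {0x21,0x6e,0x58,0x86,0x28,0x82}
#4 dst[0x00+2] := {0x21,0x6e}
#5 dst[0x16+8] := {0x6e,0x21,0x6e,0x58,0x86,0x28,0x82,0x58}
query mem[0x1a]=0x86, mem[0x12]=0x2d, mem[0x1d]=0x58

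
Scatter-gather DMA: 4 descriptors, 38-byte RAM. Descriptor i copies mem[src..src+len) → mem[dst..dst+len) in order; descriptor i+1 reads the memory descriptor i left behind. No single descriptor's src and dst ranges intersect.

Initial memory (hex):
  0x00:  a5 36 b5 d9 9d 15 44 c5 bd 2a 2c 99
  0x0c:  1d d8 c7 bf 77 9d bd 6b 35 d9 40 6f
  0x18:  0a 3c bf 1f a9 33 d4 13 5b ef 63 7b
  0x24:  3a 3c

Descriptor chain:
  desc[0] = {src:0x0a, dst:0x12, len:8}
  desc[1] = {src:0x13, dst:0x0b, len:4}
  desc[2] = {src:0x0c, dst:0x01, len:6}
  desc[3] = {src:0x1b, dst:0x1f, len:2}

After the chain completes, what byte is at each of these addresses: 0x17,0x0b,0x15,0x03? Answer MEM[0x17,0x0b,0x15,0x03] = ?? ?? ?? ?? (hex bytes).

D0: mem[0x12..0x19] <- [2c 99 1d d8 c7 bf 77 9d]
D1: mem[0x0b..0x0e] <- [99 1d d8 c7]
D2: mem[0x01..0x06] <- [1d d8 c7 bf 77 9d]
D3: mem[0x1f..0x20] <- [1f a9]
query mem[0x17]=0xbf, mem[0x0b]=0x99, mem[0x15]=0xd8, mem[0x03]=0xc7

MEM[0x17,0x0b,0x15,0x03] = bf 99 d8 c7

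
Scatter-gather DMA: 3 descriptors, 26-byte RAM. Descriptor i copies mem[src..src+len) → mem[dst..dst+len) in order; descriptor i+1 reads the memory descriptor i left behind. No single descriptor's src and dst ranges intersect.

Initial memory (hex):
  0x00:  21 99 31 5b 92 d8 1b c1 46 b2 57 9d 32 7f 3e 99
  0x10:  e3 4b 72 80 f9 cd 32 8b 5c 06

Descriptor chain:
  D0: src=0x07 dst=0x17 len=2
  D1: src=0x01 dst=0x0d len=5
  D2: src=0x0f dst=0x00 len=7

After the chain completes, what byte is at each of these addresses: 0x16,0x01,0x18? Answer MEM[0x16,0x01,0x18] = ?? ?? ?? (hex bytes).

#0 dst[0x17+2] := {0xc1,0x46}
#1 dst[0x0d+5] := {0x99,0x31,0x5b,0x92,0xd8}
#2 dst[0x00+7] := {0x5b,0x92,0xd8,0x72,0x80,0xf9,0xcd}
query mem[0x16]=0x32, mem[0x01]=0x92, mem[0x18]=0x46

MEM[0x16,0x01,0x18] = 32 92 46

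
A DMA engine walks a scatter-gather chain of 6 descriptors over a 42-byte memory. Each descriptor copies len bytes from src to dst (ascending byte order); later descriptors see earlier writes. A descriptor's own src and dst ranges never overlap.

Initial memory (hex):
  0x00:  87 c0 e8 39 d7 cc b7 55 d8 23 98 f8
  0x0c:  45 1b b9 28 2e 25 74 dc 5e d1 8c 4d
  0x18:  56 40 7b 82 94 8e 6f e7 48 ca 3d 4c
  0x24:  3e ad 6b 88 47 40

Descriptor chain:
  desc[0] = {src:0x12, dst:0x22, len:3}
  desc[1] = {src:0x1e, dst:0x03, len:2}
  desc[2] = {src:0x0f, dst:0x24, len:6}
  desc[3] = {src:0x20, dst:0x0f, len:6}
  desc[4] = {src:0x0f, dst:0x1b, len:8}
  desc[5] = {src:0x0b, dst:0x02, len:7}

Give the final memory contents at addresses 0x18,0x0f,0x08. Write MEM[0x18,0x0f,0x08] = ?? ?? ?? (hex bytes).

MEM[0x18,0x0f,0x08] = 56 48 74

D0: mem[0x22..0x24] <- [74 dc 5e]
D1: mem[0x03..0x04] <- [6f e7]
D2: mem[0x24..0x29] <- [28 2e 25 74 dc 5e]
D3: mem[0x0f..0x14] <- [48 ca 74 dc 28 2e]
D4: mem[0x1b..0x22] <- [48 ca 74 dc 28 2e d1 8c]
D5: mem[0x02..0x08] <- [f8 45 1b b9 48 ca 74]
query mem[0x18]=0x56, mem[0x0f]=0x48, mem[0x08]=0x74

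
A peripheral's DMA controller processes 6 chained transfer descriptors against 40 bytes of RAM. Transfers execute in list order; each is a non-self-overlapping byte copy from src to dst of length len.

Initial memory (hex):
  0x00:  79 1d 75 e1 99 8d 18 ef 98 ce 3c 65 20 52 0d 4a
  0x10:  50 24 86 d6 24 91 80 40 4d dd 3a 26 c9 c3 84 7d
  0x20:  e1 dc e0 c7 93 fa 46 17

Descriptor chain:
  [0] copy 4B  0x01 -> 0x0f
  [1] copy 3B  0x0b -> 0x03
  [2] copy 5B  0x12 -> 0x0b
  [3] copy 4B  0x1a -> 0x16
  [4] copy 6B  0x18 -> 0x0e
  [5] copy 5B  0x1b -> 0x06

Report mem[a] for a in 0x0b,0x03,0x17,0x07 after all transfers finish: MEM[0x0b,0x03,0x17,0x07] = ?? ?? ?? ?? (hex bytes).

MEM[0x0b,0x03,0x17,0x07] = 99 65 26 c9

  after D0: wrote 4B at 0x0f = 1d75e199
  after D1: wrote 3B at 0x03 = 652052
  after D2: wrote 5B at 0x0b = 99d6249180
  after D3: wrote 4B at 0x16 = 3a26c9c3
  after D4: wrote 6B at 0x0e = c9c33a26c9c3
  after D5: wrote 5B at 0x06 = 26c9c3847d
query mem[0x0b]=0x99, mem[0x03]=0x65, mem[0x17]=0x26, mem[0x07]=0xc9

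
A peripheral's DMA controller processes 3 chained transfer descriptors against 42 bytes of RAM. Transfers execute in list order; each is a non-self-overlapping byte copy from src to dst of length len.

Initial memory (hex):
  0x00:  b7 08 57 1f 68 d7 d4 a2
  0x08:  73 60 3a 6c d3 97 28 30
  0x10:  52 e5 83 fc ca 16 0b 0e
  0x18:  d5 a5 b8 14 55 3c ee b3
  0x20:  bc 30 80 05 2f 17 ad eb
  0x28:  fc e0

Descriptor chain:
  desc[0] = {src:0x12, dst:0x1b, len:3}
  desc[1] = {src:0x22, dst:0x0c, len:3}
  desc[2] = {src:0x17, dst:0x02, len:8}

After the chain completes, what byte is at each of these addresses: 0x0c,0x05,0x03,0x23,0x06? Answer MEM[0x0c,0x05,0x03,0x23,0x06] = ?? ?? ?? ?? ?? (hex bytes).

[0] 0x12->0x1b len=3 : 83 fc ca
[1] 0x22->0x0c len=3 : 80 05 2f
[2] 0x17->0x02 len=8 : 0e d5 a5 b8 83 fc ca ee
query mem[0x0c]=0x80, mem[0x05]=0xb8, mem[0x03]=0xd5, mem[0x23]=0x05, mem[0x06]=0x83

MEM[0x0c,0x05,0x03,0x23,0x06] = 80 b8 d5 05 83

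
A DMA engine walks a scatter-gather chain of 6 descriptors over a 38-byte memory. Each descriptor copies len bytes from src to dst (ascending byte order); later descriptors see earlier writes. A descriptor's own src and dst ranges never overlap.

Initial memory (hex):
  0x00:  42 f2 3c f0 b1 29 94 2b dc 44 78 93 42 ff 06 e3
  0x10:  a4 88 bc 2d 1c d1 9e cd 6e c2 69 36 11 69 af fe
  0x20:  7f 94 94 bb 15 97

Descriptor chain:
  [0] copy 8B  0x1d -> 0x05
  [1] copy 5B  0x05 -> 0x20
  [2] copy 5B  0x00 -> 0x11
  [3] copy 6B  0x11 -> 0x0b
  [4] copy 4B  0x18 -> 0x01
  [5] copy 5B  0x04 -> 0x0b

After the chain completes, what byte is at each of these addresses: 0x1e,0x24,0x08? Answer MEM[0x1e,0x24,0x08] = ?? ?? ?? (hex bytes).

[0] 0x1d->0x05 len=8 : 69 af fe 7f 94 94 bb 15
[1] 0x05->0x20 len=5 : 69 af fe 7f 94
[2] 0x00->0x11 len=5 : 42 f2 3c f0 b1
[3] 0x11->0x0b len=6 : 42 f2 3c f0 b1 9e
[4] 0x18->0x01 len=4 : 6e c2 69 36
[5] 0x04->0x0b len=5 : 36 69 af fe 7f
query mem[0x1e]=0xaf, mem[0x24]=0x94, mem[0x08]=0x7f

MEM[0x1e,0x24,0x08] = af 94 7f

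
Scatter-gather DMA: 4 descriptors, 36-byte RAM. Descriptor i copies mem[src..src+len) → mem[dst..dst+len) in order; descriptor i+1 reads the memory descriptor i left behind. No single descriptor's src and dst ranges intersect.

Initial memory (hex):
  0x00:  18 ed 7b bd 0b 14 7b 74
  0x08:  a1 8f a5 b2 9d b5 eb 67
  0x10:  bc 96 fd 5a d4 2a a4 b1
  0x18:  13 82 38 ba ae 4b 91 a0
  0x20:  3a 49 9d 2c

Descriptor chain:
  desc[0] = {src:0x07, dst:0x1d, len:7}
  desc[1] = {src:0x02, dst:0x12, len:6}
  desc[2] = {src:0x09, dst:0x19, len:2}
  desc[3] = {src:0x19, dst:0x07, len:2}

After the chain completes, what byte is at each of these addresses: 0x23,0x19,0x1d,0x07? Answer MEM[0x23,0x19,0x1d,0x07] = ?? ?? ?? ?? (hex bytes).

MEM[0x23,0x19,0x1d,0x07] = b5 8f 74 8f

[0] 0x07->0x1d len=7 : 74 a1 8f a5 b2 9d b5
[1] 0x02->0x12 len=6 : 7b bd 0b 14 7b 74
[2] 0x09->0x19 len=2 : 8f a5
[3] 0x19->0x07 len=2 : 8f a5
query mem[0x23]=0xb5, mem[0x19]=0x8f, mem[0x1d]=0x74, mem[0x07]=0x8f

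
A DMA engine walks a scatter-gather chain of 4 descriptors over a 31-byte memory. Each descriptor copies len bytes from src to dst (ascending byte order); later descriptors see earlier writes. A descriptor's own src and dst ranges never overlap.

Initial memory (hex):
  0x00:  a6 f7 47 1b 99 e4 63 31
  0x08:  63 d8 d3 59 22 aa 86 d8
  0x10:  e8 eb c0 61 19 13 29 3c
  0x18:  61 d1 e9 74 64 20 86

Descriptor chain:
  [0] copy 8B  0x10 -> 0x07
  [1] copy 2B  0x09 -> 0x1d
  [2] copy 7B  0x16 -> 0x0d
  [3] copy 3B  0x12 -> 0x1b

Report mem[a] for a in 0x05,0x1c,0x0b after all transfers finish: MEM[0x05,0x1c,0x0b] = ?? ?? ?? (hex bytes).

  after D0: wrote 8B at 0x07 = e8ebc0611913293c
  after D1: wrote 2B at 0x1d = c061
  after D2: wrote 7B at 0x0d = 293c61d1e97464
  after D3: wrote 3B at 0x1b = 746419
query mem[0x05]=0xe4, mem[0x1c]=0x64, mem[0x0b]=0x19

MEM[0x05,0x1c,0x0b] = e4 64 19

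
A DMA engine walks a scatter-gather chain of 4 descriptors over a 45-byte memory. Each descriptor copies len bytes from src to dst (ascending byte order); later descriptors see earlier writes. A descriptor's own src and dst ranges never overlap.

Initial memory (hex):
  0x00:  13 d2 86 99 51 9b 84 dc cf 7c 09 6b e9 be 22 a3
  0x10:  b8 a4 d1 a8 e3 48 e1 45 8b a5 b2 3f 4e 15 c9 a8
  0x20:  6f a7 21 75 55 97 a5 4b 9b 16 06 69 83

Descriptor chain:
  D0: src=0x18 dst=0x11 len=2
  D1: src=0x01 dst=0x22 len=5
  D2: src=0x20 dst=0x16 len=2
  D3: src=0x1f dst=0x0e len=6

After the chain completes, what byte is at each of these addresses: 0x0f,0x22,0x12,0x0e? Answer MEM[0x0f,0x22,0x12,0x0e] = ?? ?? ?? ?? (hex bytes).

MEM[0x0f,0x22,0x12,0x0e] = 6f d2 86 a8

#0 dst[0x11+2] := {0x8b,0xa5}
#1 dst[0x22+5] := {0xd2,0x86,0x99,0x51,0x9b}
#2 dst[0x16+2] := {0x6f,0xa7}
#3 dst[0x0e+6] := {0xa8,0x6f,0xa7,0xd2,0x86,0x99}
query mem[0x0f]=0x6f, mem[0x22]=0xd2, mem[0x12]=0x86, mem[0x0e]=0xa8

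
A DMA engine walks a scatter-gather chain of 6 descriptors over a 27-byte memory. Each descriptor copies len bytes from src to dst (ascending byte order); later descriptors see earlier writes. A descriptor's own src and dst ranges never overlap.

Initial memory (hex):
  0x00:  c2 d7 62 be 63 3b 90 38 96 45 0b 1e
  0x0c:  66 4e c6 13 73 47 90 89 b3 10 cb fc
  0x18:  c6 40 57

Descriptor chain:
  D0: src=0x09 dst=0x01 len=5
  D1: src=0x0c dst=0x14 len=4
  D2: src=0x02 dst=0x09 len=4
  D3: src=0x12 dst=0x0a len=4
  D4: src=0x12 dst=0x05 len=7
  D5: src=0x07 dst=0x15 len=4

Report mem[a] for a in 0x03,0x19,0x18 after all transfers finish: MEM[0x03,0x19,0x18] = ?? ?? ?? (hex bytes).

  after D0: wrote 5B at 0x01 = 450b1e664e
  after D1: wrote 4B at 0x14 = 664ec613
  after D2: wrote 4B at 0x09 = 0b1e664e
  after D3: wrote 4B at 0x0a = 9089664e
  after D4: wrote 7B at 0x05 = 9089664ec613c6
  after D5: wrote 4B at 0x15 = 664ec613
query mem[0x03]=0x1e, mem[0x19]=0x40, mem[0x18]=0x13

MEM[0x03,0x19,0x18] = 1e 40 13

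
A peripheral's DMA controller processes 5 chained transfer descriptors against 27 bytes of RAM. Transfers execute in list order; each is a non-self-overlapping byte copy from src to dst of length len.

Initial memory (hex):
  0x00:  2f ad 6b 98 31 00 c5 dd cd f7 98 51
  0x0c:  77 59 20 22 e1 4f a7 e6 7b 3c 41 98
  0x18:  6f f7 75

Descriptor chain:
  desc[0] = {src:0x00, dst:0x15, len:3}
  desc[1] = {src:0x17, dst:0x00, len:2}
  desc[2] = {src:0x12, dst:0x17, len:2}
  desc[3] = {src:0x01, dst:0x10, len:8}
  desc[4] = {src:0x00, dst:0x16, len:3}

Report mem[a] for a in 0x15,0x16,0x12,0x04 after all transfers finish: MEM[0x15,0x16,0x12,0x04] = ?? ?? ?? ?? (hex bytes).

#0 dst[0x15+3] := {0x2f,0xad,0x6b}
#1 dst[0x00+2] := {0x6b,0x6f}
#2 dst[0x17+2] := {0xa7,0xe6}
#3 dst[0x10+8] := {0x6f,0x6b,0x98,0x31,0x00,0xc5,0xdd,0xcd}
#4 dst[0x16+3] := {0x6b,0x6f,0x6b}
query mem[0x15]=0xc5, mem[0x16]=0x6b, mem[0x12]=0x98, mem[0x04]=0x31

MEM[0x15,0x16,0x12,0x04] = c5 6b 98 31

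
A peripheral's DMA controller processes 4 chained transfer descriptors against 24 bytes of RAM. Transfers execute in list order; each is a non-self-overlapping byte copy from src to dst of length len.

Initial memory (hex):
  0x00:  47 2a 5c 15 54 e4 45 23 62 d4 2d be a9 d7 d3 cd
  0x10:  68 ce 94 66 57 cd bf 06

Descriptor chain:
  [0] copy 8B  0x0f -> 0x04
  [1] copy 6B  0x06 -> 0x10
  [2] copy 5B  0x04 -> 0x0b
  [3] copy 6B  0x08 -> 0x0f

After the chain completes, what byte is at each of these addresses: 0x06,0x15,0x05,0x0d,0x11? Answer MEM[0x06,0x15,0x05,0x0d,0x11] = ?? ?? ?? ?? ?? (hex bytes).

  after D0: wrote 8B at 0x04 = cd68ce946657cdbf
  after D1: wrote 6B at 0x10 = ce946657cdbf
  after D2: wrote 5B at 0x0b = cd68ce9466
  after D3: wrote 6B at 0x0f = 6657cdcd68ce
query mem[0x06]=0xce, mem[0x15]=0xbf, mem[0x05]=0x68, mem[0x0d]=0xce, mem[0x11]=0xcd

MEM[0x06,0x15,0x05,0x0d,0x11] = ce bf 68 ce cd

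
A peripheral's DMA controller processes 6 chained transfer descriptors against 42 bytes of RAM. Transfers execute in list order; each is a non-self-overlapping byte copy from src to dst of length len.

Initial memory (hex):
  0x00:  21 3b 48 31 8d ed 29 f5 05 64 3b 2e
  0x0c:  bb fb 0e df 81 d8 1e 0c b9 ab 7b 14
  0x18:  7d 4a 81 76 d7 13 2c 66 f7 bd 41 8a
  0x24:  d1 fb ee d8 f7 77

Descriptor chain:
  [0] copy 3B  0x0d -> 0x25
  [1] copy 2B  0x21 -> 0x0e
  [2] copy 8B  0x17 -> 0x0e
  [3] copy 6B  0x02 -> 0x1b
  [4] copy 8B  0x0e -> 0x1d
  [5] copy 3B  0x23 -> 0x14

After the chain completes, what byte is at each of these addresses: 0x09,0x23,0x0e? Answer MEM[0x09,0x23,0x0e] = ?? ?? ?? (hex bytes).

D0: mem[0x25..0x27] <- [fb 0e df]
D1: mem[0x0e..0x0f] <- [bd 41]
D2: mem[0x0e..0x15] <- [14 7d 4a 81 76 d7 13 2c]
D3: mem[0x1b..0x20] <- [48 31 8d ed 29 f5]
D4: mem[0x1d..0x24] <- [14 7d 4a 81 76 d7 13 2c]
D5: mem[0x14..0x16] <- [13 2c fb]
query mem[0x09]=0x64, mem[0x23]=0x13, mem[0x0e]=0x14

MEM[0x09,0x23,0x0e] = 64 13 14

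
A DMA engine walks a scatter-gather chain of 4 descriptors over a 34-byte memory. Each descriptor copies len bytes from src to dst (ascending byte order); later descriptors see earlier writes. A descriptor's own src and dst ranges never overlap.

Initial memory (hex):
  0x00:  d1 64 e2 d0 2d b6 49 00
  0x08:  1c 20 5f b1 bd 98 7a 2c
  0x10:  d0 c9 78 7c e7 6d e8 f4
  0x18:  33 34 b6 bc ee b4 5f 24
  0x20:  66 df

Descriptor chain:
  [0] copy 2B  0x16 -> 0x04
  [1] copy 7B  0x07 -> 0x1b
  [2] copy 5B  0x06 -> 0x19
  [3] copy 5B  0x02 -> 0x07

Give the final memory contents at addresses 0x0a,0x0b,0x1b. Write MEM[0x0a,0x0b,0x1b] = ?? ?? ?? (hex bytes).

[0] 0x16->0x04 len=2 : e8 f4
[1] 0x07->0x1b len=7 : 00 1c 20 5f b1 bd 98
[2] 0x06->0x19 len=5 : 49 00 1c 20 5f
[3] 0x02->0x07 len=5 : e2 d0 e8 f4 49
query mem[0x0a]=0xf4, mem[0x0b]=0x49, mem[0x1b]=0x1c

MEM[0x0a,0x0b,0x1b] = f4 49 1c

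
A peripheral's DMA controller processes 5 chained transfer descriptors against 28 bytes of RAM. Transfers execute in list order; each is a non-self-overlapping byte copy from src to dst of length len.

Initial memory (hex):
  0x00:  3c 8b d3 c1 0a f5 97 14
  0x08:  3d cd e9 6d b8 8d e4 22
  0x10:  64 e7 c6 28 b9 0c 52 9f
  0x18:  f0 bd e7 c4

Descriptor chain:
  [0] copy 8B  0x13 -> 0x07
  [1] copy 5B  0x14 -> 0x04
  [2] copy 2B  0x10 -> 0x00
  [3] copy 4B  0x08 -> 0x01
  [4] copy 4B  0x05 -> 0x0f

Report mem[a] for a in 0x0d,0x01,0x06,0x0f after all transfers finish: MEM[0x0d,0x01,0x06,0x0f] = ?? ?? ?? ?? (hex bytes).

[0] 0x13->0x07 len=8 : 28 b9 0c 52 9f f0 bd e7
[1] 0x14->0x04 len=5 : b9 0c 52 9f f0
[2] 0x10->0x00 len=2 : 64 e7
[3] 0x08->0x01 len=4 : f0 0c 52 9f
[4] 0x05->0x0f len=4 : 0c 52 9f f0
query mem[0x0d]=0xbd, mem[0x01]=0xf0, mem[0x06]=0x52, mem[0x0f]=0x0c

MEM[0x0d,0x01,0x06,0x0f] = bd f0 52 0c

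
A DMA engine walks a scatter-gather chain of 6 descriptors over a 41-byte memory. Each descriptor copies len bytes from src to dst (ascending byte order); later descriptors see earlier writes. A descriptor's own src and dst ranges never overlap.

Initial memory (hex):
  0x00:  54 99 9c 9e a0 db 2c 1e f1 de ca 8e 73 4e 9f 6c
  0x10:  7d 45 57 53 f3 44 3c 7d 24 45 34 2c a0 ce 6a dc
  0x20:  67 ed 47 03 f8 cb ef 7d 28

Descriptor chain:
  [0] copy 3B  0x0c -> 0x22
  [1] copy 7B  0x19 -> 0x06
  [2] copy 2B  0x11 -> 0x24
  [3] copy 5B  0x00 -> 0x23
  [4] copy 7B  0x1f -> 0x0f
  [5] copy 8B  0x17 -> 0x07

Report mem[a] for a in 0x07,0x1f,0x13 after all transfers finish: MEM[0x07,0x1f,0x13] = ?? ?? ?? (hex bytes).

  after D0: wrote 3B at 0x22 = 734e9f
  after D1: wrote 7B at 0x06 = 45342ca0ce6adc
  after D2: wrote 2B at 0x24 = 4557
  after D3: wrote 5B at 0x23 = 54999c9ea0
  after D4: wrote 7B at 0x0f = dc67ed7354999c
  after D5: wrote 8B at 0x07 = 7d2445342ca0ce6a
query mem[0x07]=0x7d, mem[0x1f]=0xdc, mem[0x13]=0x54

MEM[0x07,0x1f,0x13] = 7d dc 54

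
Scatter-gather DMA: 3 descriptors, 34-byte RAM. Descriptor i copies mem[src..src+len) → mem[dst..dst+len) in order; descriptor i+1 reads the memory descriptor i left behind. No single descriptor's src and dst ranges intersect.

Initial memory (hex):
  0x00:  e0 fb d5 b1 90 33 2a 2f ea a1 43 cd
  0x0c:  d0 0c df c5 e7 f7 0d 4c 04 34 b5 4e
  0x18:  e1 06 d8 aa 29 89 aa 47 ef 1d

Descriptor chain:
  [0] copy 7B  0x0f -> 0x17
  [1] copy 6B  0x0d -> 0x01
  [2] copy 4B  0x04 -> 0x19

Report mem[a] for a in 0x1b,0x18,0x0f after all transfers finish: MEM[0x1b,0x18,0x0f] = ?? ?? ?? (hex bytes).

MEM[0x1b,0x18,0x0f] = 0d e7 c5

#0 dst[0x17+7] := {0xc5,0xe7,0xf7,0x0d,0x4c,0x04,0x34}
#1 dst[0x01+6] := {0x0c,0xdf,0xc5,0xe7,0xf7,0x0d}
#2 dst[0x19+4] := {0xe7,0xf7,0x0d,0x2f}
query mem[0x1b]=0x0d, mem[0x18]=0xe7, mem[0x0f]=0xc5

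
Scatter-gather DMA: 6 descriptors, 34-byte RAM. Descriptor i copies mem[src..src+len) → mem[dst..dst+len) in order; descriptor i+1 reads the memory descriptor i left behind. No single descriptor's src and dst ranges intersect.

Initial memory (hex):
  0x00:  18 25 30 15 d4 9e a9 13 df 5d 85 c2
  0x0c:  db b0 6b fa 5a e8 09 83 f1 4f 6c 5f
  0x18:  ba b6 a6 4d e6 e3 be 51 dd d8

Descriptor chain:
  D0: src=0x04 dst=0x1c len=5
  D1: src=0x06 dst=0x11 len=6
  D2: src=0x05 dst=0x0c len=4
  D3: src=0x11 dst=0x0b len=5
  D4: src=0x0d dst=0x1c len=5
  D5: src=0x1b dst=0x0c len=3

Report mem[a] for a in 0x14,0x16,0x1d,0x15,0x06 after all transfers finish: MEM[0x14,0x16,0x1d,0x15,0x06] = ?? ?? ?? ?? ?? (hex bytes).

D0: mem[0x1c..0x20] <- [d4 9e a9 13 df]
D1: mem[0x11..0x16] <- [a9 13 df 5d 85 c2]
D2: mem[0x0c..0x0f] <- [9e a9 13 df]
D3: mem[0x0b..0x0f] <- [a9 13 df 5d 85]
D4: mem[0x1c..0x20] <- [df 5d 85 5a a9]
D5: mem[0x0c..0x0e] <- [4d df 5d]
query mem[0x14]=0x5d, mem[0x16]=0xc2, mem[0x1d]=0x5d, mem[0x15]=0x85, mem[0x06]=0xa9

MEM[0x14,0x16,0x1d,0x15,0x06] = 5d c2 5d 85 a9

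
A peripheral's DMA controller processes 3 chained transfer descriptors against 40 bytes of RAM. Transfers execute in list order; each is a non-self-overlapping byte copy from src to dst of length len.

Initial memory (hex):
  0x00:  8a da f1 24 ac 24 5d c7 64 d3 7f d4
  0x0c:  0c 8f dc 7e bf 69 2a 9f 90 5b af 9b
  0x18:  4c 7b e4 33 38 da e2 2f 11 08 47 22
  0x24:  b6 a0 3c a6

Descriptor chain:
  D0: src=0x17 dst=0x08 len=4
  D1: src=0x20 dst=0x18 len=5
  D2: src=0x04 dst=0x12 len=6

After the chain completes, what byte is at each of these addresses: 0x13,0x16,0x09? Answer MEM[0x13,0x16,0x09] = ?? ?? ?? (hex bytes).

[0] 0x17->0x08 len=4 : 9b 4c 7b e4
[1] 0x20->0x18 len=5 : 11 08 47 22 b6
[2] 0x04->0x12 len=6 : ac 24 5d c7 9b 4c
query mem[0x13]=0x24, mem[0x16]=0x9b, mem[0x09]=0x4c

MEM[0x13,0x16,0x09] = 24 9b 4c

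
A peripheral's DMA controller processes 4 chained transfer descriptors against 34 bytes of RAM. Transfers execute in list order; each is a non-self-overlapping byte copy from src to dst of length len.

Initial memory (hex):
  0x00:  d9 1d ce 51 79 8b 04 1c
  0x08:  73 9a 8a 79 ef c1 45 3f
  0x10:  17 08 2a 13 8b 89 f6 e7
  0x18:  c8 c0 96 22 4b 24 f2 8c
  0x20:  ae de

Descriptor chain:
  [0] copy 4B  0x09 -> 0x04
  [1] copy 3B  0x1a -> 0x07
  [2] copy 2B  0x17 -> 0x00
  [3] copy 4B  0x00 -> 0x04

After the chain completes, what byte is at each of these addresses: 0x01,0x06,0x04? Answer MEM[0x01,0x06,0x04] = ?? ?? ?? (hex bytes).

MEM[0x01,0x06,0x04] = c8 ce e7

  after D0: wrote 4B at 0x04 = 9a8a79ef
  after D1: wrote 3B at 0x07 = 96224b
  after D2: wrote 2B at 0x00 = e7c8
  after D3: wrote 4B at 0x04 = e7c8ce51
query mem[0x01]=0xc8, mem[0x06]=0xce, mem[0x04]=0xe7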